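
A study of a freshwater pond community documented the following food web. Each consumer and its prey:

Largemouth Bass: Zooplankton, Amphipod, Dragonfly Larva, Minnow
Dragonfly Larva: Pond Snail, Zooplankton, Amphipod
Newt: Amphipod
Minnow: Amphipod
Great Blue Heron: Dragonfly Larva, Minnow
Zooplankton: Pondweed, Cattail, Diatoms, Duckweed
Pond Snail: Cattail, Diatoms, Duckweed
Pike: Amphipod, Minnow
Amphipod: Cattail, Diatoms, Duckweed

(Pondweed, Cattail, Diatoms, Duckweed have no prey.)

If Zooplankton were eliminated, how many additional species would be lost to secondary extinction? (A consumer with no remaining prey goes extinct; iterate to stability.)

Remove Zooplankton.
Every predator of it retains at least one other prey: Dragonfly Larva still has Pond Snail, Amphipod; Largemouth Bass still has Amphipod, Dragonfly Larva, Minnow.
No consumer loses all prey, so no secondary extinctions occur.

0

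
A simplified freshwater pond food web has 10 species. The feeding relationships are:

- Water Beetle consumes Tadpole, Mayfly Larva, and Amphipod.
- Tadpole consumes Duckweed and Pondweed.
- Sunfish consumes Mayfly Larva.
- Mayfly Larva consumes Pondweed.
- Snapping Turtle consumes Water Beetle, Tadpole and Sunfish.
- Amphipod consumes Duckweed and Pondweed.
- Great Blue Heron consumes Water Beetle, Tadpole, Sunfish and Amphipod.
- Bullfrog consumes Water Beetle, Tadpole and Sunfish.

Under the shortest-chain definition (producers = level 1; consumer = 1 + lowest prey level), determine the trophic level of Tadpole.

Duckweed is a producer → level 1.
Tadpole eats Duckweed → level 2.

Trophic level 2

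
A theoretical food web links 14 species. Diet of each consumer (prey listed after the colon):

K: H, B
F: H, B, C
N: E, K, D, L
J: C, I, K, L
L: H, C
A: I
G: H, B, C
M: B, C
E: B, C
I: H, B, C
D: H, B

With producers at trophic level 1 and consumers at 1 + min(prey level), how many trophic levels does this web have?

Producers (level 1): H, B, C.
Following each consumer down to its lowest-level prey: H → I → A (levels 1 through 3).
All prey of A (I 2) are at level 2 or above, so A is at level 1 + 2 = 3.
Every consumer has at least one prey at level 2 or below, so none exceeds level 3.

3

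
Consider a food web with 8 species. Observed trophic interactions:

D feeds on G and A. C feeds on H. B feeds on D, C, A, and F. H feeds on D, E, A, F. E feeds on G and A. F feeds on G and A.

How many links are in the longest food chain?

One longest chain: G → D → H → C → B.
It has 5 species and 4 links.

4 links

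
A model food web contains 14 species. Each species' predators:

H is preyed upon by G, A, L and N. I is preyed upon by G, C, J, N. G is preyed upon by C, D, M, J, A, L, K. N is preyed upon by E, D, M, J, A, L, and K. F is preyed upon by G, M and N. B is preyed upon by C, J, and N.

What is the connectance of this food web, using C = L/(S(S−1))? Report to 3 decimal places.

The web has S = 14 species and L = 28 feeding links.
C = L / (S(S−1)) = 28 / 182 = 0.1538 ≈ 0.154.

C = 0.154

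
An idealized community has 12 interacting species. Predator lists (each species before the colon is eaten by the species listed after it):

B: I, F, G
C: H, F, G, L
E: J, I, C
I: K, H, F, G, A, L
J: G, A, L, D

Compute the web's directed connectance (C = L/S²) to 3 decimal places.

C = 0.139

The web has S = 12 species and L = 20 feeding links.
C = L / S² = 20 / 144 = 0.1389 ≈ 0.139.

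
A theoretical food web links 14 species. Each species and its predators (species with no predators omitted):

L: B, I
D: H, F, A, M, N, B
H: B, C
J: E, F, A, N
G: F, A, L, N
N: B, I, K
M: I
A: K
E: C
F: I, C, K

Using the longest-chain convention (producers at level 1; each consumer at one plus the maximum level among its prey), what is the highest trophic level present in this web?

3

Producers (level 1): J, G, D.
J → N → K gives K level 3.
No species has a prey at level 3, so no species reaches level 4.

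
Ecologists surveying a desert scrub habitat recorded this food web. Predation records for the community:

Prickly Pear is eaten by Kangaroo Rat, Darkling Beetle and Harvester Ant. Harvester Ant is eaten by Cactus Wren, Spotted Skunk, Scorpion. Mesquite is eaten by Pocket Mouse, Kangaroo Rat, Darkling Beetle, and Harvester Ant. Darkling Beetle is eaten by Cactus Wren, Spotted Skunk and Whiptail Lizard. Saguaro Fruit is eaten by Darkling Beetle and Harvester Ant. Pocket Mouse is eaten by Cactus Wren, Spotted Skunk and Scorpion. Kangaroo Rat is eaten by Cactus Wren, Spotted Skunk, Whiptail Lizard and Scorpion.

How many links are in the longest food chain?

One longest chain: Prickly Pear → Kangaroo Rat → Spotted Skunk.
It has 3 species and 2 links.

2 links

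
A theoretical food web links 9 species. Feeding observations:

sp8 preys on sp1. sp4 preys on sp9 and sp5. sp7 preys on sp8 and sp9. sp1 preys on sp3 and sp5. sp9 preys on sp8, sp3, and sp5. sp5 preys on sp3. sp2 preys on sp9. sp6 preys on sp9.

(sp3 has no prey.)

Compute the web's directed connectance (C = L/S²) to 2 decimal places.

The web has S = 9 species and L = 13 feeding links.
C = L / S² = 13 / 81 = 0.1605 ≈ 0.16.

C = 0.16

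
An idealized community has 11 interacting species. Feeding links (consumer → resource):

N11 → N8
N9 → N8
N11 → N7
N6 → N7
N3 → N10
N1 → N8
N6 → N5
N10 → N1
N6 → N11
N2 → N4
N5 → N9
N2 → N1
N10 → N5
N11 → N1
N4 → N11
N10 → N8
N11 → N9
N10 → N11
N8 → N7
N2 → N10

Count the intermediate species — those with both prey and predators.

7

Intermediate species (has both prey and predators): N8, N9, N1, N5, N11, N10, N4.
Count: 7.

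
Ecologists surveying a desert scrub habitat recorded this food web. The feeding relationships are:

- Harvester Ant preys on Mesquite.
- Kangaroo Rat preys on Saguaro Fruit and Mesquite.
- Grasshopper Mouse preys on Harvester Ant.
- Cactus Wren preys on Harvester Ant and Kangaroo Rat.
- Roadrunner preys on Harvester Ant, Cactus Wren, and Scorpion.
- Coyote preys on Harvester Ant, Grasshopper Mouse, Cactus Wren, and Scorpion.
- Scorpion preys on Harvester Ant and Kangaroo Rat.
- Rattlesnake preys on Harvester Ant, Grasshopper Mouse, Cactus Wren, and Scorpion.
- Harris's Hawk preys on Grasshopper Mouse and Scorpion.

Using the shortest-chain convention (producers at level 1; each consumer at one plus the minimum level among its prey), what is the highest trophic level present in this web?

4

Producers (level 1): Saguaro Fruit, Mesquite.
Following each consumer down to its lowest-level prey: Saguaro Fruit → Kangaroo Rat → Scorpion → Harris's Hawk (levels 1 through 4).
All prey of Harris's Hawk (Scorpion 3, Grasshopper Mouse 3) are at level 3 or above, so Harris's Hawk is at level 1 + 3 = 4.
Every consumer has at least one prey at level 3 or below, so none exceeds level 4.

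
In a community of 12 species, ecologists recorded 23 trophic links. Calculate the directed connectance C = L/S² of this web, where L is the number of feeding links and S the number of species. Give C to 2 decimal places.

The web has S = 12 species and L = 23 feeding links.
C = L / S² = 23 / 144 = 0.1597 ≈ 0.16.

C = 0.16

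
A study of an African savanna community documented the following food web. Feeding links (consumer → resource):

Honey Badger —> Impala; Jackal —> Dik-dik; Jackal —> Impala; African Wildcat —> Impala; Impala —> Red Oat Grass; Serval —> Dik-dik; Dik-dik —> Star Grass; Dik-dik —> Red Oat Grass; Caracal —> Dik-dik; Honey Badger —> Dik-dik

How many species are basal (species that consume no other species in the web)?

2

Basal species (no prey listed): Star Grass, Red Oat Grass.
Count: 2.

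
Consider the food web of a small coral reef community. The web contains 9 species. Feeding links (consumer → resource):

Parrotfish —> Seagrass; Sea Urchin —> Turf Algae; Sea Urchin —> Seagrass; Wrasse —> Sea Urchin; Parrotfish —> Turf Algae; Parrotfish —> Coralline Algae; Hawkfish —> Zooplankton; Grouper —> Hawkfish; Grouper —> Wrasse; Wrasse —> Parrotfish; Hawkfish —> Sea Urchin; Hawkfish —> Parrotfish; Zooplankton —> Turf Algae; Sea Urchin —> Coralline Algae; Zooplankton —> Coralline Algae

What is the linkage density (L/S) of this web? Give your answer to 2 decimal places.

L/S = 1.67

There are L = 15 links among S = 9 species.
L/S = 15/9 = 1.6667 ≈ 1.67.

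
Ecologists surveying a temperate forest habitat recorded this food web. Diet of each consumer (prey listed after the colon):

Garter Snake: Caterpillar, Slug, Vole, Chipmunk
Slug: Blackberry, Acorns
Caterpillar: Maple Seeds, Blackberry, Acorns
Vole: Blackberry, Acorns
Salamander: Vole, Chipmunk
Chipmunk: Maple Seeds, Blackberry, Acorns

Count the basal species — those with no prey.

Basal species (no prey listed): Maple Seeds, Blackberry, Acorns.
Count: 3.

3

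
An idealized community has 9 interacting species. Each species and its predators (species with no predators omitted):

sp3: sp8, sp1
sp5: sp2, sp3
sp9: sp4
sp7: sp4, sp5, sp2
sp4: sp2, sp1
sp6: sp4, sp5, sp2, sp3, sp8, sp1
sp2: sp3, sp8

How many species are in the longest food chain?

5 species

One longest chain: sp7 → sp4 → sp2 → sp3 → sp8.
It has 5 species and 4 links.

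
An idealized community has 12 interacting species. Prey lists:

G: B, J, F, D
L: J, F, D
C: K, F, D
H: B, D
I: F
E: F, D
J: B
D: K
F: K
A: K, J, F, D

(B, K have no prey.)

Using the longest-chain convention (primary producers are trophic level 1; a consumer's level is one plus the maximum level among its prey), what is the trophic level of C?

K is a producer → level 1.
F eats K → level 2.
C eats F (level 2); other prey at levels: K 1, D 2 → level 3.

Trophic level 3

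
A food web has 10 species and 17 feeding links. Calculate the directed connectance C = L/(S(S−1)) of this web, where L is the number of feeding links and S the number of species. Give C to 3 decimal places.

The web has S = 10 species and L = 17 feeding links.
C = L / (S(S−1)) = 17 / 90 = 0.1889 ≈ 0.189.

C = 0.189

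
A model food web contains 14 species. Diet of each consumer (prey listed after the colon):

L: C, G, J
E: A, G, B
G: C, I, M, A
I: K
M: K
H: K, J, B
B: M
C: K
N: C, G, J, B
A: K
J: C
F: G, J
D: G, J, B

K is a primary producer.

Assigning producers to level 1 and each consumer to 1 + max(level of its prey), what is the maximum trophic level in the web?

4

Producers (level 1): K.
K → C → G → F gives F level 4.
No species has a prey at level 4, so no species reaches level 5.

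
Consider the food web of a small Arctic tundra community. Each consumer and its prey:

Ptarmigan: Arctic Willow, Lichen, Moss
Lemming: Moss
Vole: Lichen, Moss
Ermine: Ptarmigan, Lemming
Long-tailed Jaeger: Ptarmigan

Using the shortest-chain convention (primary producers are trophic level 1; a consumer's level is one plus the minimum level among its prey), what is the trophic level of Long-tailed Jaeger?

Trophic level 3

Arctic Willow is a producer → level 1.
Ptarmigan eats Arctic Willow → level 2.
Long-tailed Jaeger eats Ptarmigan → level 3.
No prey of Long-tailed Jaeger is below level 2, so 3 is the minimum.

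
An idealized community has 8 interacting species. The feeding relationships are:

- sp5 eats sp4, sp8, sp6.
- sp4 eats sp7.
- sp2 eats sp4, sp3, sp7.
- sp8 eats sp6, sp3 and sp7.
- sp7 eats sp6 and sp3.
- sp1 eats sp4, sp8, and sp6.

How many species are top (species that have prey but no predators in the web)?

Top species (has prey, but nothing eats it): sp2, sp1, sp5.
Count: 3.

3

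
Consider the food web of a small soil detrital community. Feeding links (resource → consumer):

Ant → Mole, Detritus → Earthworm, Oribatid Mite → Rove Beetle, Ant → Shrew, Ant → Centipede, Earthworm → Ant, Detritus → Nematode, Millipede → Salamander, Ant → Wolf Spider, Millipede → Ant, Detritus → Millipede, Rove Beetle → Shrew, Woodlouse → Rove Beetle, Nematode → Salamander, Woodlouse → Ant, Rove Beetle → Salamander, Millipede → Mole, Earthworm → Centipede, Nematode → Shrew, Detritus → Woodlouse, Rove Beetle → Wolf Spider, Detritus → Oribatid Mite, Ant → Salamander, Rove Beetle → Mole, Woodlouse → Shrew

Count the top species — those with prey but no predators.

Top species (has prey, but nothing eats it): Wolf Spider, Centipede, Mole, Shrew, Salamander.
Count: 5.

5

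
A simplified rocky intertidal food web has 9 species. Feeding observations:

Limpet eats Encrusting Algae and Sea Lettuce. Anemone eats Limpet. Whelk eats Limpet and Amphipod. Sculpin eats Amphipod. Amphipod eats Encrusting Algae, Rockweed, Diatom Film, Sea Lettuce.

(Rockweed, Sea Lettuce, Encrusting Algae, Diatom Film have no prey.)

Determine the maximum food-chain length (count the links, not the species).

One longest chain: Rockweed → Amphipod → Sculpin.
It has 3 species and 2 links.

2 links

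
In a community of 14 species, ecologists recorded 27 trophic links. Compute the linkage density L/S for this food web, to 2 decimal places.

There are L = 27 links among S = 14 species.
L/S = 27/14 = 1.9286 ≈ 1.93.

L/S = 1.93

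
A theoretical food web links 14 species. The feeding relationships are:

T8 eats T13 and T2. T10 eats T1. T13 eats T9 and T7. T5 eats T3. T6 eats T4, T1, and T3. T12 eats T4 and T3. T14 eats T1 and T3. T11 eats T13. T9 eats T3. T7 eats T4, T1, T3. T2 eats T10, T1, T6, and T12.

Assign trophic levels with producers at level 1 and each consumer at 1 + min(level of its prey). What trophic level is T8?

T1 is a producer → level 1.
T2 eats T1 → level 2.
T8 eats T2 → level 3.
No prey of T8 is below level 2, so 3 is the minimum.

Trophic level 3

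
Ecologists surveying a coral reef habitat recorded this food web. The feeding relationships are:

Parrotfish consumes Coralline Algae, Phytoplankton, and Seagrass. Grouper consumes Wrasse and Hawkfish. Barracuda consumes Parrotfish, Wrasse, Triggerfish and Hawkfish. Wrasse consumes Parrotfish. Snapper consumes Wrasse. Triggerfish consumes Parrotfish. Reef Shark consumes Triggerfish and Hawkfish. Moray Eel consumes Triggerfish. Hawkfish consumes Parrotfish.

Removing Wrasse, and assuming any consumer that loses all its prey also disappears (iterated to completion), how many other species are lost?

1

Remove Wrasse.
Round 1: Snapper (all prey gone) → extinct.
No further losses. Total secondary extinctions: 1.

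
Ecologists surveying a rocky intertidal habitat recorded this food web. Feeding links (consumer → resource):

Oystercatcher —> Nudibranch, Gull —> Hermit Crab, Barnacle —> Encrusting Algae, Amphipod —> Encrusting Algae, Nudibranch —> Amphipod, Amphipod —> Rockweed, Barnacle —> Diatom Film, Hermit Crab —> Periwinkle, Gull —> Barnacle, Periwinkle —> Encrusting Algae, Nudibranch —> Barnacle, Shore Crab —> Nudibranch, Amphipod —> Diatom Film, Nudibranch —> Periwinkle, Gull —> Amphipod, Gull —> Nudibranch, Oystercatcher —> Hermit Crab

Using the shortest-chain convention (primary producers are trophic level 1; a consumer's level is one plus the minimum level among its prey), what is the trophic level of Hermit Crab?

Trophic level 3

Encrusting Algae is a producer → level 1.
Periwinkle eats Encrusting Algae → level 2.
Hermit Crab eats Periwinkle → level 3.
No prey of Hermit Crab is below level 2, so 3 is the minimum.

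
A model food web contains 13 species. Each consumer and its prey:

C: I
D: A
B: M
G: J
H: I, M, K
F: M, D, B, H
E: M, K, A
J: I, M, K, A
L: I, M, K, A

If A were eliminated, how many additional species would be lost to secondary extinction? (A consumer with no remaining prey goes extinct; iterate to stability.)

1

Remove A.
Round 1: D (all prey gone) → extinct.
No further losses. Total secondary extinctions: 1.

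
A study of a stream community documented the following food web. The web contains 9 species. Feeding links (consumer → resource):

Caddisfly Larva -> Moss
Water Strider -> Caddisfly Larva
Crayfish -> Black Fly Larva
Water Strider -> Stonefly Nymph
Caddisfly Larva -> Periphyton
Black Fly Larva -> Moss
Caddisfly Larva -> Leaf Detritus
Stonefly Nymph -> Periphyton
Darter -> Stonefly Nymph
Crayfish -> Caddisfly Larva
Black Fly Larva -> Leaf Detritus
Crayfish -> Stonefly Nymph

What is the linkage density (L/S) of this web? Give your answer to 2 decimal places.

There are L = 12 links among S = 9 species.
L/S = 12/9 = 1.3333 ≈ 1.33.

L/S = 1.33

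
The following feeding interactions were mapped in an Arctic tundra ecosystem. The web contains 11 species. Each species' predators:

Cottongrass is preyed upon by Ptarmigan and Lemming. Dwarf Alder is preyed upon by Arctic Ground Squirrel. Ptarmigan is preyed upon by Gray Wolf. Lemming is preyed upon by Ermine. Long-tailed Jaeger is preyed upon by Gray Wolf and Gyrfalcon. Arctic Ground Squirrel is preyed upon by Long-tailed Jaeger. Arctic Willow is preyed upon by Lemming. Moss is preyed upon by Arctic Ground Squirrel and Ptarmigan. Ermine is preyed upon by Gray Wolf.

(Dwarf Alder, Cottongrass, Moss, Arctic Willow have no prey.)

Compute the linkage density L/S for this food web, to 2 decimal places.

There are L = 12 links among S = 11 species.
L/S = 12/11 = 1.0909 ≈ 1.09.

L/S = 1.09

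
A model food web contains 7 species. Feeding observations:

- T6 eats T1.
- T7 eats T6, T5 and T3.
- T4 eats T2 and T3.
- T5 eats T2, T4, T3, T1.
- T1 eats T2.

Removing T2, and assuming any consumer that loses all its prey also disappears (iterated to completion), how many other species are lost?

Remove T2.
Round 1: T1 (all prey gone) → extinct.
Round 2: T6 (all prey gone) → extinct.
No further losses. Total secondary extinctions: 2.

2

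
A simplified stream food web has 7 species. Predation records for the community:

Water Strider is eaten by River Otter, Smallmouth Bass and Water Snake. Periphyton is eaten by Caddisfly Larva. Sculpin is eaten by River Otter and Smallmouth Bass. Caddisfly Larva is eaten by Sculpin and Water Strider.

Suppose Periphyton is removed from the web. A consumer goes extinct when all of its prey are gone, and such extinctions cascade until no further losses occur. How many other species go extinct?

6

Remove Periphyton.
Round 1: Caddisfly Larva (all prey gone) → extinct.
Round 2: Water Strider (all prey gone), Sculpin (all prey gone) → extinct.
Round 3: Smallmouth Bass (all prey gone), River Otter (all prey gone), Water Snake (all prey gone) → extinct.
No further losses. Total secondary extinctions: 6.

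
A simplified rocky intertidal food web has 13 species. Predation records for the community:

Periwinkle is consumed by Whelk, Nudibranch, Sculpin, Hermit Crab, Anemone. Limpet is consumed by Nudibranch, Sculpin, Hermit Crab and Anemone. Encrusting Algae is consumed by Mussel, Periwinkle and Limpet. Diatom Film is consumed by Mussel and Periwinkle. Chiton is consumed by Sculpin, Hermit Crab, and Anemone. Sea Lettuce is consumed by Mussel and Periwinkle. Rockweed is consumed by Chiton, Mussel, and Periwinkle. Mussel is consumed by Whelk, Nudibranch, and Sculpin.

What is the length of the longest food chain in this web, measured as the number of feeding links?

One longest chain: Sea Lettuce → Periwinkle → Anemone.
It has 3 species and 2 links.

2 links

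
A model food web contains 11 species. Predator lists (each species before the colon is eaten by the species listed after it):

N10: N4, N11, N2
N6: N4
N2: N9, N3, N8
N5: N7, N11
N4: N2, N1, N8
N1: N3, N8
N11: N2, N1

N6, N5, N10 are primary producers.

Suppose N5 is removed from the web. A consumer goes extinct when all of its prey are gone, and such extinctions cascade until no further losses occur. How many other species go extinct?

Remove N5.
Round 1: N7 (all prey gone) → extinct.
No further losses. Total secondary extinctions: 1.

1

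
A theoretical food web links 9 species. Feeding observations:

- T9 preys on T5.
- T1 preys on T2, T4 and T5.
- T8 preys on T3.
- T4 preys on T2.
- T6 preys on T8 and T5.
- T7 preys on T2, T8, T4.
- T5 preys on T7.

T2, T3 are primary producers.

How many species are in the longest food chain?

One longest chain: T2 → T4 → T7 → T5 → T1.
It has 5 species and 4 links.

5 species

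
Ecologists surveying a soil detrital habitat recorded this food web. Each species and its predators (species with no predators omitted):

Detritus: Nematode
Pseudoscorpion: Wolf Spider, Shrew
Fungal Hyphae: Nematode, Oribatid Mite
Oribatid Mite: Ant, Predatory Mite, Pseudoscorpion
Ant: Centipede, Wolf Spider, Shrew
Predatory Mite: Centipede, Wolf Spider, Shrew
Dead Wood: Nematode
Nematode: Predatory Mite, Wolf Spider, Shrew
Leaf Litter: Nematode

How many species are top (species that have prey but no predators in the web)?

Top species (has prey, but nothing eats it): Centipede, Wolf Spider, Shrew.
Count: 3.

3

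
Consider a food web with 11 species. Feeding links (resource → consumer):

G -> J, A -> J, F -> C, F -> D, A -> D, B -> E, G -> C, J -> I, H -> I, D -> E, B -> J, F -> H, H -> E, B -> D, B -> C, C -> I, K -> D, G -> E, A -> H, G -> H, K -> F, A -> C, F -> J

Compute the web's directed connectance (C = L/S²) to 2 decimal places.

The web has S = 11 species and L = 23 feeding links.
C = L / S² = 23 / 121 = 0.1901 ≈ 0.19.

C = 0.19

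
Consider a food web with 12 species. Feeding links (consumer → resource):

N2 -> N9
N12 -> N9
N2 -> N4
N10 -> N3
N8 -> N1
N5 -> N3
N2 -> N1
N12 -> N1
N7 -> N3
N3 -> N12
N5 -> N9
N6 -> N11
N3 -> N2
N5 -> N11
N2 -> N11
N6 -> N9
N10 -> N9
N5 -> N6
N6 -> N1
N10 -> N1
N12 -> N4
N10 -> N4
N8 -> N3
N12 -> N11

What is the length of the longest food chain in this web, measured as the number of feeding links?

3 links

One longest chain: N9 → N2 → N3 → N7.
It has 4 species and 3 links.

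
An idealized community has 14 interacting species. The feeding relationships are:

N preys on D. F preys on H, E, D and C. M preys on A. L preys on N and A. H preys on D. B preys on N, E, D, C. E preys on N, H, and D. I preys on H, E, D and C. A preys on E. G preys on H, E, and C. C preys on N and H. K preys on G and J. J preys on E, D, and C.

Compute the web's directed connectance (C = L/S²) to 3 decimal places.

The web has S = 14 species and L = 31 feeding links.
C = L / S² = 31 / 196 = 0.1582 ≈ 0.158.

C = 0.158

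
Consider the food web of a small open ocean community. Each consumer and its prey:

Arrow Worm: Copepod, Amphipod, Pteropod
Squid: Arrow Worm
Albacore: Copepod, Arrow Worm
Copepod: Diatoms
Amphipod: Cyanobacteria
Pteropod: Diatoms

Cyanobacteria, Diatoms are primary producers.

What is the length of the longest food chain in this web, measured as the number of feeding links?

One longest chain: Diatoms → Copepod → Arrow Worm → Squid.
It has 4 species and 3 links.

3 links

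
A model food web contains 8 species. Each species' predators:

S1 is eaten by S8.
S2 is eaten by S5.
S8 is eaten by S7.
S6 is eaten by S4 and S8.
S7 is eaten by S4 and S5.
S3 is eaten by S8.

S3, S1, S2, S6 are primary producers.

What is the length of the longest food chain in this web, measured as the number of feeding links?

One longest chain: S3 → S8 → S7 → S4.
It has 4 species and 3 links.

3 links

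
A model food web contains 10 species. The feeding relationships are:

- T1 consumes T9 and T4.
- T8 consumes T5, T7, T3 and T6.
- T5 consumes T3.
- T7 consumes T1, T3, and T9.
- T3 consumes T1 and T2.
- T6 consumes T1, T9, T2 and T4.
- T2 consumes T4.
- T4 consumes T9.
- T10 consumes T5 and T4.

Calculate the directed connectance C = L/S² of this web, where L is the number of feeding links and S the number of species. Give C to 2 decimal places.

The web has S = 10 species and L = 20 feeding links.
C = L / S² = 20 / 100 = 0.2000 ≈ 0.20.

C = 0.20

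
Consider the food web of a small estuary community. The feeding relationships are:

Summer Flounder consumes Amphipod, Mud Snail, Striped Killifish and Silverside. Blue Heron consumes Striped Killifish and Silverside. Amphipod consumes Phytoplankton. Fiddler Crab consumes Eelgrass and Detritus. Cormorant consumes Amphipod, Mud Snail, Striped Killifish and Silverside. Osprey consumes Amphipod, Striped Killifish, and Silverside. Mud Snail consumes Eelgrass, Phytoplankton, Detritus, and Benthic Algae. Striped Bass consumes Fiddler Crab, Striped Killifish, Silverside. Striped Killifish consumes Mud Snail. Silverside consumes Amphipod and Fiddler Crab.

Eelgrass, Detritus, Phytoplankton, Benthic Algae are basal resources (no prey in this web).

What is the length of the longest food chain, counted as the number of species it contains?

4 species

One longest chain: Eelgrass → Fiddler Crab → Silverside → Blue Heron.
It has 4 species and 3 links.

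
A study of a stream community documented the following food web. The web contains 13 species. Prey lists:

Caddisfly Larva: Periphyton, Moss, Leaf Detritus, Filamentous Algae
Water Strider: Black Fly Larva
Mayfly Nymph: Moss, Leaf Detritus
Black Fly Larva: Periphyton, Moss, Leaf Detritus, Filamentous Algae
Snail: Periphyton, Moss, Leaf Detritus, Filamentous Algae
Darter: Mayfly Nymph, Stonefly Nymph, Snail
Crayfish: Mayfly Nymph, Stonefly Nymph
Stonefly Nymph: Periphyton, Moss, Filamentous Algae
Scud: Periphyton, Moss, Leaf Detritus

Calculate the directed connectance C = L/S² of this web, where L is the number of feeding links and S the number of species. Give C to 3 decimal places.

The web has S = 13 species and L = 26 feeding links.
C = L / S² = 26 / 169 = 0.1538 ≈ 0.154.

C = 0.154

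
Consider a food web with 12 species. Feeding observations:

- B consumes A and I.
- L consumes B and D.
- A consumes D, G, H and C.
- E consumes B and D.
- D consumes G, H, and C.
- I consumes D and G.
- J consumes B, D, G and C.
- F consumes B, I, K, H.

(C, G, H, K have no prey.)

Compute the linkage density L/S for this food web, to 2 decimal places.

L/S = 1.92

There are L = 23 links among S = 12 species.
L/S = 23/12 = 1.9167 ≈ 1.92.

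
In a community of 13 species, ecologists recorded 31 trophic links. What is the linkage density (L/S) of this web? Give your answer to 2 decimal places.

There are L = 31 links among S = 13 species.
L/S = 31/13 = 2.3846 ≈ 2.38.

L/S = 2.38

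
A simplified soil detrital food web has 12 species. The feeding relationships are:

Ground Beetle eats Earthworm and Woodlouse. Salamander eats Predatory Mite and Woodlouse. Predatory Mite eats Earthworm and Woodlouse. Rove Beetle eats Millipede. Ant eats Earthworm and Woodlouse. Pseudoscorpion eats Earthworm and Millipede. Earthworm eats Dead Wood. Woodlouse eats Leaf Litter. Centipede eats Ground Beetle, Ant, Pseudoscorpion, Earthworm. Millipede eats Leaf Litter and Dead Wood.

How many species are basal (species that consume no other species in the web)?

2

Basal species (no prey listed): Leaf Litter, Dead Wood.
Count: 2.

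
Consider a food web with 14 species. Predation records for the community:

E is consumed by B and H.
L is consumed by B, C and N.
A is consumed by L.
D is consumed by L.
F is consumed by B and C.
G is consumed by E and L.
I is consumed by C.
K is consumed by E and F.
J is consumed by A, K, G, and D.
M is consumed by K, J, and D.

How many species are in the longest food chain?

5 species

One longest chain: M → J → D → L → N.
It has 5 species and 4 links.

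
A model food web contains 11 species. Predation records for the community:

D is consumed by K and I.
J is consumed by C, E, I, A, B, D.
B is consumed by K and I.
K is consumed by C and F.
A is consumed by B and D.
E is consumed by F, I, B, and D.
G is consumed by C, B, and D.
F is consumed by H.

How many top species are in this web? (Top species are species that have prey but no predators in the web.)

3

Top species (has prey, but nothing eats it): I, C, H.
Count: 3.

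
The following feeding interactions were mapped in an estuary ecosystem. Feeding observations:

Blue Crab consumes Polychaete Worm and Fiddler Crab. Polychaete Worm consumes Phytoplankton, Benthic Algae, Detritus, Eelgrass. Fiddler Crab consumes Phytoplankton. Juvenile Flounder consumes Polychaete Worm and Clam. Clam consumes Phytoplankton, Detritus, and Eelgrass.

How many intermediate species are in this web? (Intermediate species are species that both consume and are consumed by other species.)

Intermediate species (has both prey and predators): Fiddler Crab, Polychaete Worm, Clam.
Count: 3.

3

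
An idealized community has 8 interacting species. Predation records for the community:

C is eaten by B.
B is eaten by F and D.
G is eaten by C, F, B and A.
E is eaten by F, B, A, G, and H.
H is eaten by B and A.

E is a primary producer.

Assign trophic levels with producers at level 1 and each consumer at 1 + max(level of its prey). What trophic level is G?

Trophic level 2

E is a producer → level 1.
G eats E → level 2.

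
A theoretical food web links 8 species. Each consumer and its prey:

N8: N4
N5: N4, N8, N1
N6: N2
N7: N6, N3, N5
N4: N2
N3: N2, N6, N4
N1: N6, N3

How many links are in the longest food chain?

One longest chain: N2 → N6 → N3 → N1 → N5 → N7.
It has 6 species and 5 links.

5 links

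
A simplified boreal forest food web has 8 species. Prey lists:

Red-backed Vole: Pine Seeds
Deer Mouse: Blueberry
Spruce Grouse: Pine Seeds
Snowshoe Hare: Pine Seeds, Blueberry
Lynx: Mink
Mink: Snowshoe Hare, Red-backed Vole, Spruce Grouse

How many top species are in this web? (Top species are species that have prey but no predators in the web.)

Top species (has prey, but nothing eats it): Deer Mouse, Lynx.
Count: 2.

2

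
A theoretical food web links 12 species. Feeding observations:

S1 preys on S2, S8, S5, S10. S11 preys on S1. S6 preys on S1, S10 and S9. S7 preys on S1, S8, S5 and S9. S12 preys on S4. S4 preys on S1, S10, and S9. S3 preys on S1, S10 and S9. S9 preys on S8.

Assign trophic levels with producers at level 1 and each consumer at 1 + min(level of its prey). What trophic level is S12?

S10 is a producer → level 1.
S4 eats S10 → level 2.
S12 eats S4 → level 3.
No prey of S12 is below level 2, so 3 is the minimum.

Trophic level 3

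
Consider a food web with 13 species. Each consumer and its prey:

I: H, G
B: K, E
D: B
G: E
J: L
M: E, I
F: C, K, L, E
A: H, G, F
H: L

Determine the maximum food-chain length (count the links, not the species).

3 links

One longest chain: L → H → I → M.
It has 4 species and 3 links.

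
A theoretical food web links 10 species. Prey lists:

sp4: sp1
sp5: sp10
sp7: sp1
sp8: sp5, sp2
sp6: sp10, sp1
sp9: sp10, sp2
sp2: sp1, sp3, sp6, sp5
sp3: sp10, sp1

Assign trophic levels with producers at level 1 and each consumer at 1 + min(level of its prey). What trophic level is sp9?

Trophic level 2

sp10 is a producer → level 1.
sp9 eats sp10 → level 2.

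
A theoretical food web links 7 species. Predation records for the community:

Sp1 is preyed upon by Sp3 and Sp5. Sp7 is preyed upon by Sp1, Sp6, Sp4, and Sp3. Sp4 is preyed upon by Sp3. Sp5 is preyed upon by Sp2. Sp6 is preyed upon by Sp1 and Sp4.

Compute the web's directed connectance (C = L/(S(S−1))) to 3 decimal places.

The web has S = 7 species and L = 10 feeding links.
C = L / (S(S−1)) = 10 / 42 = 0.2381 ≈ 0.238.

C = 0.238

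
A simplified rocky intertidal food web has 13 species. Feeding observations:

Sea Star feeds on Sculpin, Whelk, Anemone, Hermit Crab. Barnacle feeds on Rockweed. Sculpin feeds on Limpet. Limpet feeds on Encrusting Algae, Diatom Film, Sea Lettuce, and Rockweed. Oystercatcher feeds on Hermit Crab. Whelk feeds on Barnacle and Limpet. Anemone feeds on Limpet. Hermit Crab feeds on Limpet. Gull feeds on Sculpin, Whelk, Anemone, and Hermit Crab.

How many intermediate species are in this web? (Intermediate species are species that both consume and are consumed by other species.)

6

Intermediate species (has both prey and predators): Barnacle, Limpet, Whelk, Anemone, Hermit Crab, Sculpin.
Count: 6.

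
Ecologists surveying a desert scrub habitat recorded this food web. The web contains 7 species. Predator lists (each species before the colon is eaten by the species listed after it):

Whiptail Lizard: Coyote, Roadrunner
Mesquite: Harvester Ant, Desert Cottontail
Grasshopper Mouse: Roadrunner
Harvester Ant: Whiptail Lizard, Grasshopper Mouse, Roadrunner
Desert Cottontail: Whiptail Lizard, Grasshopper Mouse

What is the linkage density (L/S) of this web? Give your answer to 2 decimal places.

L/S = 1.43

There are L = 10 links among S = 7 species.
L/S = 10/7 = 1.4286 ≈ 1.43.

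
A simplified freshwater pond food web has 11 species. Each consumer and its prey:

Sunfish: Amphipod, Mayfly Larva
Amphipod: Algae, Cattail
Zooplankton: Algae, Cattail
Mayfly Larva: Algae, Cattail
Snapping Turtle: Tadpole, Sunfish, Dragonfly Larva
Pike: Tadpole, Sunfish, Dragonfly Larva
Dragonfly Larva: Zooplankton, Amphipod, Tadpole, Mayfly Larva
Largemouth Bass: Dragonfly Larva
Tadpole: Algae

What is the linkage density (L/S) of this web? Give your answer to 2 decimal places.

L/S = 1.82

There are L = 20 links among S = 11 species.
L/S = 20/11 = 1.8182 ≈ 1.82.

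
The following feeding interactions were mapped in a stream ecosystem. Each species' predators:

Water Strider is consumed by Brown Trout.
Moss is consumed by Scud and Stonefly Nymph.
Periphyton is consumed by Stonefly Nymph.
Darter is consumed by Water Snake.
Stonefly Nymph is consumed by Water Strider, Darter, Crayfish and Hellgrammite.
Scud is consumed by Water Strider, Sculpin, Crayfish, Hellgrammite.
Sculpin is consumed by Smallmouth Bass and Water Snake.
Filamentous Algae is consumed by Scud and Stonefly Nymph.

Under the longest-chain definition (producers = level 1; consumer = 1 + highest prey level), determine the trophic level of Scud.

Trophic level 2

Filamentous Algae is a producer → level 1.
Scud eats Filamentous Algae (level 1); other prey at levels: Moss 1 → level 2.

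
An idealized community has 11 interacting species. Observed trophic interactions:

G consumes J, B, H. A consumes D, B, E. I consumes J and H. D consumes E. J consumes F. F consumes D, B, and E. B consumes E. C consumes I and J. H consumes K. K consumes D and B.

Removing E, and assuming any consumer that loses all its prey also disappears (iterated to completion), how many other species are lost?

Remove E.
Round 1: D (all prey gone), B (all prey gone) → extinct.
Round 2: F (all prey gone), K (all prey gone), A (all prey gone) → extinct.
Round 3: J (all prey gone), H (all prey gone) → extinct.
Round 4: I (all prey gone), G (all prey gone) → extinct.
Round 5: C (all prey gone) → extinct.
No further losses. Total secondary extinctions: 10.

10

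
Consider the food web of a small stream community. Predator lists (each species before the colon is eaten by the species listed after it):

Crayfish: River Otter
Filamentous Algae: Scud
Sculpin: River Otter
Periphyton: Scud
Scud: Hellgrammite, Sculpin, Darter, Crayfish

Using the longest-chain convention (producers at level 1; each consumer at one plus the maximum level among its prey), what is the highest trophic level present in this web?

Producers (level 1): Periphyton, Filamentous Algae.
Periphyton → Scud → Sculpin → River Otter gives River Otter level 4.
No species has a prey at level 4, so no species reaches level 5.

4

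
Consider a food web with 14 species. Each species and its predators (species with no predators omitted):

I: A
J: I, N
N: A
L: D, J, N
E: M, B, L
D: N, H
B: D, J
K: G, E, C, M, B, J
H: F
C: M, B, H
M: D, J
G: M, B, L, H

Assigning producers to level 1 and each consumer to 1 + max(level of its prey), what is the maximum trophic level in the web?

Producers (level 1): K.
K → G → M → J → I → A gives A level 6.
No species has a prey at level 6, so no species reaches level 7.

6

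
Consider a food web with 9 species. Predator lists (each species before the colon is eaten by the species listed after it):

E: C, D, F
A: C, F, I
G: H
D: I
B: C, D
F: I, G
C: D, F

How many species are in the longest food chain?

5 species

One longest chain: A → C → F → G → H.
It has 5 species and 4 links.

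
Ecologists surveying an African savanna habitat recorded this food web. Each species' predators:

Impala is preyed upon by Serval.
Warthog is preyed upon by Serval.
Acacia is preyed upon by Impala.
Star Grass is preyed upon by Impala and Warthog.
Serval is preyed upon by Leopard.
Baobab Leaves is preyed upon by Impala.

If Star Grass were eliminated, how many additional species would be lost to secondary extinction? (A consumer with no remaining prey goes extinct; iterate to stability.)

Remove Star Grass.
Round 1: Warthog (all prey gone) → extinct.
No further losses. Total secondary extinctions: 1.

1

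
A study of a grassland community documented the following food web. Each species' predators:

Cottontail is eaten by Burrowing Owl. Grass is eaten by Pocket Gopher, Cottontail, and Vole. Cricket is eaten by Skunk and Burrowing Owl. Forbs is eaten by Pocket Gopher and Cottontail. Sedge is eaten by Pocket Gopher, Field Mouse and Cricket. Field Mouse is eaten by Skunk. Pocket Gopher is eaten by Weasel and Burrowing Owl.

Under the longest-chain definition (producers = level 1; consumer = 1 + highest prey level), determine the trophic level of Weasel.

Sedge is a producer → level 1.
Pocket Gopher eats Sedge (level 1); other prey at levels: Grass 1, Forbs 1 → level 2.
Weasel eats Pocket Gopher → level 3.

Trophic level 3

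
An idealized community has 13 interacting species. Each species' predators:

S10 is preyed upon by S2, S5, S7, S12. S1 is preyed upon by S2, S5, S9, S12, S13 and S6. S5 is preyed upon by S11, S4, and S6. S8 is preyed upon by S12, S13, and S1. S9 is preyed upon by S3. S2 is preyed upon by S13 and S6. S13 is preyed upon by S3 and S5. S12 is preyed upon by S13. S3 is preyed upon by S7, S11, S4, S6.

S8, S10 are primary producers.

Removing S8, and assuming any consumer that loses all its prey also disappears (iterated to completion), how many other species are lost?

2

Remove S8.
Round 1: S1 (all prey gone) → extinct.
Round 2: S9 (all prey gone) → extinct.
No further losses. Total secondary extinctions: 2.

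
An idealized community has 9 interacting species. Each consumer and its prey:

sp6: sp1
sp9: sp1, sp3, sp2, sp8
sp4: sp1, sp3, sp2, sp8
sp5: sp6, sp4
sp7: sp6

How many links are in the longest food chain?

2 links

One longest chain: sp1 → sp6 → sp5.
It has 3 species and 2 links.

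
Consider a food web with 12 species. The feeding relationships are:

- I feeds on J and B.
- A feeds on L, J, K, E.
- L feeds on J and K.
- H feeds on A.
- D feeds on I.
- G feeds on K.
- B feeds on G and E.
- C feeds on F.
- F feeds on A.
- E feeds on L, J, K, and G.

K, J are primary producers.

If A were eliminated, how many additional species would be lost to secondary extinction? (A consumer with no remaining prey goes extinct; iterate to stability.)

Remove A.
Round 1: H (all prey gone), F (all prey gone) → extinct.
Round 2: C (all prey gone) → extinct.
No further losses. Total secondary extinctions: 3.

3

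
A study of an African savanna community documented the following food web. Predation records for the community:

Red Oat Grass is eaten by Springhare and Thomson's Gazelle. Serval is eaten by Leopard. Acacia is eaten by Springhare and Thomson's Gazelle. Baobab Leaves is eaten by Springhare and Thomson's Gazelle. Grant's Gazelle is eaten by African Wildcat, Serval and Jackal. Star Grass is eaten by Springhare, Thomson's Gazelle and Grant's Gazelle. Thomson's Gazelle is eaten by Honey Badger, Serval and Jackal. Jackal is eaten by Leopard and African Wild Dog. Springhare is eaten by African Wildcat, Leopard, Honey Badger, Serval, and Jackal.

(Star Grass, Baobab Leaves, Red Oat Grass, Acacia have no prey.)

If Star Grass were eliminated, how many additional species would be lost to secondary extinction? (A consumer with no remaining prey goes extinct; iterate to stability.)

Remove Star Grass.
Round 1: Grant's Gazelle (all prey gone) → extinct.
No further losses. Total secondary extinctions: 1.

1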